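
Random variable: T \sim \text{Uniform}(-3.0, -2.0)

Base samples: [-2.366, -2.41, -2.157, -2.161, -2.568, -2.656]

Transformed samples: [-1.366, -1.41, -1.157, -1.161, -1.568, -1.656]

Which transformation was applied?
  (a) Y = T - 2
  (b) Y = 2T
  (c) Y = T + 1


Checking option (c) Y = T + 1:
  T = -2.366 -> Y = -1.366 ✓
  T = -2.41 -> Y = -1.41 ✓
  T = -2.157 -> Y = -1.157 ✓
All samples match this transformation.

(c) T + 1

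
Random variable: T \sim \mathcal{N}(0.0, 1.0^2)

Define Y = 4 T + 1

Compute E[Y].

For Y = 4T + 1:
E[Y] = 4 * E[T] + 1
E[T] = 0.0 = 0
E[Y] = 4 * 0 + 1 = 1

1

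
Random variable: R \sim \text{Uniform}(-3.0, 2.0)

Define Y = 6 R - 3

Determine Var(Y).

For Y = aR + b: Var(Y) = a² * Var(R)
Var(R) = (2 + 3)^2/12 = 2.0833333
Var(Y) = 6² * 2.0833333 = 36 * 2.0833333 = 75

75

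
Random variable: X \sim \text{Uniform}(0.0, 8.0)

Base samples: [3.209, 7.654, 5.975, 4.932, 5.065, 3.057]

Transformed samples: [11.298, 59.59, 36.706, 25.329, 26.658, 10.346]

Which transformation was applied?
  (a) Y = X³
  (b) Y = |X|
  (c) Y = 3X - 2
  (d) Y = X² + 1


Checking option (d) Y = X² + 1:
  X = 3.209 -> Y = 11.298 ✓
  X = 7.654 -> Y = 59.59 ✓
  X = 5.975 -> Y = 36.706 ✓
All samples match this transformation.

(d) X² + 1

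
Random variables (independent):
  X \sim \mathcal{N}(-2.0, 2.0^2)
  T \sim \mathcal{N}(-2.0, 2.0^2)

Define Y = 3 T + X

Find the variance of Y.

For independent RVs: Var(aX + bY) = a²Var(X) + b²Var(Y)
Var(X) = 4
Var(T) = 4
Var(Y) = 1²*4 + 3²*4
= 1*4 + 9*4 = 40

40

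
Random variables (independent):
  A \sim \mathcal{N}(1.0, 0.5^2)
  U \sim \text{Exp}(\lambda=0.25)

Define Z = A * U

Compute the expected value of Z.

For independent RVs: E[XY] = E[X]*E[Y]
E[A] = 1
E[U] = 4
E[Z] = 1 * 4 = 4

4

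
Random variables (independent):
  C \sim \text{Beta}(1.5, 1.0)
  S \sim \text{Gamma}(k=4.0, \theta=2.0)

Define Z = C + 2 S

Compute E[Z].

E[Z] = 1*E[C] + 2*E[S]
E[C] = 0.6
E[S] = 8
E[Z] = 1*0.6 + 2*8 = 16.6

16.6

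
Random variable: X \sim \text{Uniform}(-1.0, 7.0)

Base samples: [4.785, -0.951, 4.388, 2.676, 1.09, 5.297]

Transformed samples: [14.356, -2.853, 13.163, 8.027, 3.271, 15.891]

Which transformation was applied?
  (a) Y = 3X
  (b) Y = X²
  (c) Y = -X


Checking option (a) Y = 3X:
  X = 4.785 -> Y = 14.356 ✓
  X = -0.951 -> Y = -2.853 ✓
  X = 4.388 -> Y = 13.163 ✓
All samples match this transformation.

(a) 3X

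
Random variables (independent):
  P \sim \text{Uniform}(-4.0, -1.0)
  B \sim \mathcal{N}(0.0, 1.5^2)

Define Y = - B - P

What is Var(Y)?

For independent RVs: Var(aX + bY) = a²Var(X) + b²Var(Y)
Var(P) = 0.75
Var(B) = 2.25
Var(Y) = (-1)²*0.75 + (-1)²*2.25
= 1*0.75 + 1*2.25 = 3

3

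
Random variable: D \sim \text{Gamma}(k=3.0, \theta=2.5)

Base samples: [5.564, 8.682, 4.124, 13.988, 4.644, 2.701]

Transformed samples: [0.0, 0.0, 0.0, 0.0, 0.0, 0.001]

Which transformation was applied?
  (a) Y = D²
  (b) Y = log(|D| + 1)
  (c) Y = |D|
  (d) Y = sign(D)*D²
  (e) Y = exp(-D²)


Checking option (e) Y = exp(-D²):
  D = 5.564 -> Y = 0.0 ✓
  D = 8.682 -> Y = 0.0 ✓
  D = 4.124 -> Y = 0.0 ✓
All samples match this transformation.

(e) exp(-D²)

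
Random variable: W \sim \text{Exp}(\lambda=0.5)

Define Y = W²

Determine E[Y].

E[W²] = Var(W) + (E[W])² = 4 + 4 = 8

8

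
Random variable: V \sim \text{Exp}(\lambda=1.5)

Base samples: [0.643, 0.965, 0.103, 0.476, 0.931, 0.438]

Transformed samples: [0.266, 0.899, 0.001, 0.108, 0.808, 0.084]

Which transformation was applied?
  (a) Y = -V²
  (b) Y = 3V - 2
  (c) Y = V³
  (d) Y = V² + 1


Checking option (c) Y = V³:
  V = 0.643 -> Y = 0.266 ✓
  V = 0.965 -> Y = 0.899 ✓
  V = 0.103 -> Y = 0.001 ✓
All samples match this transformation.

(c) V³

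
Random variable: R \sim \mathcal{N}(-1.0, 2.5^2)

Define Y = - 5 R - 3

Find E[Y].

For Y = -5R - 3:
E[Y] = -5 * E[R] - 3
E[R] = -1.0 = -1
E[Y] = -5 * (-1) - 3 = 2

2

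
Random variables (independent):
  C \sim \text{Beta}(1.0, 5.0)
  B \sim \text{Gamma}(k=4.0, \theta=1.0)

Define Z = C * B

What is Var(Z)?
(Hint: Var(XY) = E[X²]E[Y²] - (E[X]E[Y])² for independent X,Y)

Var(XY) = E[X²]E[Y²] - (E[X]E[Y])²
E[C] = 0.16666667, Var(C) = 0.01984127
E[B] = 4, Var(B) = 4
E[C²] = 0.01984127 + 0.16666667² = 0.047619048
E[B²] = 4 + 4² = 20
Var(Z) = 0.047619048*20 - (0.16666667*4)²
= 0.95238095 - 0.44444444 = 0.50793651

0.50793651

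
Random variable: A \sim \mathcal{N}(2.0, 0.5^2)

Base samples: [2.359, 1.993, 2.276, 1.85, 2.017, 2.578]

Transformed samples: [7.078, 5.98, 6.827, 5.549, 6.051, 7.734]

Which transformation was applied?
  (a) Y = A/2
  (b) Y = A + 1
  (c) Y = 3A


Checking option (c) Y = 3A:
  A = 2.359 -> Y = 7.078 ✓
  A = 1.993 -> Y = 5.98 ✓
  A = 2.276 -> Y = 6.827 ✓
All samples match this transformation.

(c) 3A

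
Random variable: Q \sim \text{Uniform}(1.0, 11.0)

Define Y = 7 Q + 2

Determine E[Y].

For Y = 7Q + 2:
E[Y] = 7 * E[Q] + 2
E[Q] = (1 + 11)/2 = 6
E[Y] = 7 * 6 + 2 = 44

44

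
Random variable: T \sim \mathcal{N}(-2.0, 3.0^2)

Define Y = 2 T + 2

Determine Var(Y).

For Y = aT + b: Var(Y) = a² * Var(T)
Var(T) = 3.0^2 = 9
Var(Y) = 2² * 9 = 4 * 9 = 36

36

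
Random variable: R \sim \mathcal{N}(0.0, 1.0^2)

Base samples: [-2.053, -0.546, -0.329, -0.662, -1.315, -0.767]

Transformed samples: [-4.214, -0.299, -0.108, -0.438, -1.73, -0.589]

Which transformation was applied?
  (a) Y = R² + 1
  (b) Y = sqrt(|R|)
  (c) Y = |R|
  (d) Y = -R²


Checking option (d) Y = -R²:
  R = -2.053 -> Y = -4.214 ✓
  R = -0.546 -> Y = -0.299 ✓
  R = -0.329 -> Y = -0.108 ✓
All samples match this transformation.

(d) -R²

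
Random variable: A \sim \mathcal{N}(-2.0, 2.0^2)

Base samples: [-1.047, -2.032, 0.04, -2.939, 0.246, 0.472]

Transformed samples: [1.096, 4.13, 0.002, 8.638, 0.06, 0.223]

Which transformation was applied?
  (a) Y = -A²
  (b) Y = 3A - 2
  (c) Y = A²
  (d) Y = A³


Checking option (c) Y = A²:
  A = -1.047 -> Y = 1.096 ✓
  A = -2.032 -> Y = 4.13 ✓
  A = 0.04 -> Y = 0.002 ✓
All samples match this transformation.

(c) A²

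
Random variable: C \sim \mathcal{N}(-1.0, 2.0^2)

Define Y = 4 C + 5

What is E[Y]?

For Y = 4C + 5:
E[Y] = 4 * E[C] + 5
E[C] = -1.0 = -1
E[Y] = 4 * (-1) + 5 = 1

1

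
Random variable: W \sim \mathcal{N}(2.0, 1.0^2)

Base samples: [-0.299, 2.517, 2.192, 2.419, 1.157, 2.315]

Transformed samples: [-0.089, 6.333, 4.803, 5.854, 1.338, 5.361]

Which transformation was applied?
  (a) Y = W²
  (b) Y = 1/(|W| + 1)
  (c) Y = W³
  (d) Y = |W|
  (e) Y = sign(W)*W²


Checking option (e) Y = sign(W)*W²:
  W = -0.299 -> Y = -0.089 ✓
  W = 2.517 -> Y = 6.333 ✓
  W = 2.192 -> Y = 4.803 ✓
All samples match this transformation.

(e) sign(W)*W²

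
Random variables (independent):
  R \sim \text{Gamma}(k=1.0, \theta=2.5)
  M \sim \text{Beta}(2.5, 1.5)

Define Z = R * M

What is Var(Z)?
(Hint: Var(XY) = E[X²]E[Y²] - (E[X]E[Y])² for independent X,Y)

Var(XY) = E[X²]E[Y²] - (E[X]E[Y])²
E[R] = 2.5, Var(R) = 6.25
E[M] = 0.625, Var(M) = 0.046875
E[R²] = 6.25 + 2.5² = 12.5
E[M²] = 0.046875 + 0.625² = 0.4375
Var(Z) = 12.5*0.4375 - (2.5*0.625)²
= 5.46875 - 2.4414062 = 3.0273438

3.0273438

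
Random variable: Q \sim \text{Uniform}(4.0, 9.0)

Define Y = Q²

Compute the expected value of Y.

E[Q²] = Var(Q) + (E[Q])² = 2.0833333 + 42.25 = 44.333333

44.333333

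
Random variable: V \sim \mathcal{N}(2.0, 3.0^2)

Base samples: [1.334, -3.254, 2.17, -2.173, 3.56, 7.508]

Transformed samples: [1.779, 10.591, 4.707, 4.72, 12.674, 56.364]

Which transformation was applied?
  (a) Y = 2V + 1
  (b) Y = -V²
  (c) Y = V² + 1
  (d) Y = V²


Checking option (d) Y = V²:
  V = 1.334 -> Y = 1.779 ✓
  V = -3.254 -> Y = 10.591 ✓
  V = 2.17 -> Y = 4.707 ✓
All samples match this transformation.

(d) V²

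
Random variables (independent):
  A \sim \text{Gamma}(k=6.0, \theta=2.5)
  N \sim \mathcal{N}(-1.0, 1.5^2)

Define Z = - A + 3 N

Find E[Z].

E[Z] = -1*E[A] + 3*E[N]
E[A] = 15
E[N] = -1
E[Z] = -1*15 + 3*(-1) = -18

-18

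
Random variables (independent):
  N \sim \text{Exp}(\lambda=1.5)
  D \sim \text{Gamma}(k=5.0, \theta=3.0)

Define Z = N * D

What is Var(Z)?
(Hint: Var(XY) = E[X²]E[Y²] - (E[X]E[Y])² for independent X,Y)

Var(XY) = E[X²]E[Y²] - (E[X]E[Y])²
E[N] = 0.66666667, Var(N) = 0.44444444
E[D] = 15, Var(D) = 45
E[N²] = 0.44444444 + 0.66666667² = 0.88888889
E[D²] = 45 + 15² = 270
Var(Z) = 0.88888889*270 - (0.66666667*15)²
= 240 - 100 = 140

140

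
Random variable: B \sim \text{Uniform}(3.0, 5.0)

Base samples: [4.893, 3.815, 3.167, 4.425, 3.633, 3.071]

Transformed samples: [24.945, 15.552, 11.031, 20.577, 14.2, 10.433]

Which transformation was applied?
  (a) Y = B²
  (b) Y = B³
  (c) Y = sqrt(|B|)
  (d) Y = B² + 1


Checking option (d) Y = B² + 1:
  B = 4.893 -> Y = 24.945 ✓
  B = 3.815 -> Y = 15.552 ✓
  B = 3.167 -> Y = 11.031 ✓
All samples match this transformation.

(d) B² + 1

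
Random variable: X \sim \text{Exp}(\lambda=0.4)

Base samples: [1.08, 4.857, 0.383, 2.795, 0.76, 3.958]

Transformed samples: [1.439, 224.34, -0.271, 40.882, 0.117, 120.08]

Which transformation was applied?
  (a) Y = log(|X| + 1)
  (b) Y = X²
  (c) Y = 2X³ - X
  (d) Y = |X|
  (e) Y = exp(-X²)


Checking option (c) Y = 2X³ - X:
  X = 1.08 -> Y = 1.439 ✓
  X = 4.857 -> Y = 224.34 ✓
  X = 0.383 -> Y = -0.271 ✓
All samples match this transformation.

(c) 2X³ - X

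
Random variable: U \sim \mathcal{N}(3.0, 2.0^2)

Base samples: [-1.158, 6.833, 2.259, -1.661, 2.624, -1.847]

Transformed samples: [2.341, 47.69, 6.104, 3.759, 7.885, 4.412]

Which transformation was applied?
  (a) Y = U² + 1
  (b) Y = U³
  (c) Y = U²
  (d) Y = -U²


Checking option (a) Y = U² + 1:
  U = -1.158 -> Y = 2.341 ✓
  U = 6.833 -> Y = 47.69 ✓
  U = 2.259 -> Y = 6.104 ✓
All samples match this transformation.

(a) U² + 1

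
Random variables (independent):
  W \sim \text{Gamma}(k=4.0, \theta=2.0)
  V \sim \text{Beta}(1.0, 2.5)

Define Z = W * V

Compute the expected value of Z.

For independent RVs: E[XY] = E[X]*E[Y]
E[W] = 8
E[V] = 0.28571429
E[Z] = 8 * 0.28571429 = 2.2857143

2.2857143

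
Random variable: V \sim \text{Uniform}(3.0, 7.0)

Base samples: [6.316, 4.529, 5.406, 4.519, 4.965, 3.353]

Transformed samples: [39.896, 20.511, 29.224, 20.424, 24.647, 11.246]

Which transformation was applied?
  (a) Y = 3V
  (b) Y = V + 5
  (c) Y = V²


Checking option (c) Y = V²:
  V = 6.316 -> Y = 39.896 ✓
  V = 4.529 -> Y = 20.511 ✓
  V = 5.406 -> Y = 29.224 ✓
All samples match this transformation.

(c) V²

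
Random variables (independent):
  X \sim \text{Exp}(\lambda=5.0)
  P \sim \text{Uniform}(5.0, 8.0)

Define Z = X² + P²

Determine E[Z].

E[Z] = E[X²] + E[P²]
E[X²] = Var(X) + E[X]² = 0.04 + 0.04 = 0.08
E[P²] = Var(P) + E[P]² = 0.75 + 42.25 = 43
E[Z] = 0.08 + 43 = 43.08

43.08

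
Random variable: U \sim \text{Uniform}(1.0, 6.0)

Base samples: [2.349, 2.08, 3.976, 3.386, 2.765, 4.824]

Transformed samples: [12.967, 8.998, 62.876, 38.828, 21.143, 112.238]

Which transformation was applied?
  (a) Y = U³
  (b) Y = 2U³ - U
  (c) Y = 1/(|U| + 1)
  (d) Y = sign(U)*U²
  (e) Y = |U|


Checking option (a) Y = U³:
  U = 2.349 -> Y = 12.967 ✓
  U = 2.08 -> Y = 8.998 ✓
  U = 3.976 -> Y = 62.876 ✓
All samples match this transformation.

(a) U³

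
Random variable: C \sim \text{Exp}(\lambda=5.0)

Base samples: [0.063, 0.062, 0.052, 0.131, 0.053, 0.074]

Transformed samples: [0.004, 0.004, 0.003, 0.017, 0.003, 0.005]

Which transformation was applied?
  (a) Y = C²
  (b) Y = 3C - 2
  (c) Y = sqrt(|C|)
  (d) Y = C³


Checking option (a) Y = C²:
  C = 0.063 -> Y = 0.004 ✓
  C = 0.062 -> Y = 0.004 ✓
  C = 0.052 -> Y = 0.003 ✓
All samples match this transformation.

(a) C²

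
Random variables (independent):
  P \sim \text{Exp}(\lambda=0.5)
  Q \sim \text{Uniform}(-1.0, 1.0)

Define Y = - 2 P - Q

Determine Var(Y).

For independent RVs: Var(aX + bY) = a²Var(X) + b²Var(Y)
Var(P) = 4
Var(Q) = 0.33333333
Var(Y) = (-2)²*4 + (-1)²*0.33333333
= 4*4 + 1*0.33333333 = 16.333333

16.333333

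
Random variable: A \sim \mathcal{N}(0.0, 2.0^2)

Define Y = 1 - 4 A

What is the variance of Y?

For Y = aA + b: Var(Y) = a² * Var(A)
Var(A) = 2.0^2 = 4
Var(Y) = (-4)² * 4 = 16 * 4 = 64

64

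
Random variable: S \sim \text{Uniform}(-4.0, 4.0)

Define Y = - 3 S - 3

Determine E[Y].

For Y = -3S - 3:
E[Y] = -3 * E[S] - 3
E[S] = (-4 + 4)/2 = 0
E[Y] = -3 * 0 - 3 = -3

-3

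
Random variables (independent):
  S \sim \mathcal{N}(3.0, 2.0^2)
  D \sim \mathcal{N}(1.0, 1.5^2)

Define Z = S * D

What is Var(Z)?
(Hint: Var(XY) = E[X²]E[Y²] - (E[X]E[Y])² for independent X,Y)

Var(XY) = E[X²]E[Y²] - (E[X]E[Y])²
E[S] = 3, Var(S) = 4
E[D] = 1, Var(D) = 2.25
E[S²] = 4 + 3² = 13
E[D²] = 2.25 + 1² = 3.25
Var(Z) = 13*3.25 - (3*1)²
= 42.25 - 9 = 33.25

33.25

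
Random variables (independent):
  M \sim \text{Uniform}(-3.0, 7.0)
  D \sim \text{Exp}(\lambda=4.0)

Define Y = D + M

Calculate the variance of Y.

For independent RVs: Var(aX + bY) = a²Var(X) + b²Var(Y)
Var(M) = 8.3333333
Var(D) = 0.0625
Var(Y) = 1²*8.3333333 + 1²*0.0625
= 1*8.3333333 + 1*0.0625 = 8.3958333

8.3958333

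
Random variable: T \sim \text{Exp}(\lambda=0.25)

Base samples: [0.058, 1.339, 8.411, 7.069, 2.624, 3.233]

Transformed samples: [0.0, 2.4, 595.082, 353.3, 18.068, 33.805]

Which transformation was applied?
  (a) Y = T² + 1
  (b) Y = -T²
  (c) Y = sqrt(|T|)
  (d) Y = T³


Checking option (d) Y = T³:
  T = 0.058 -> Y = 0.0 ✓
  T = 1.339 -> Y = 2.4 ✓
  T = 8.411 -> Y = 595.082 ✓
All samples match this transformation.

(d) T³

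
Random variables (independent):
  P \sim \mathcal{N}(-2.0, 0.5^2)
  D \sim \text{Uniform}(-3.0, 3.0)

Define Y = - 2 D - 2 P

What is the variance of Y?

For independent RVs: Var(aX + bY) = a²Var(X) + b²Var(Y)
Var(P) = 0.25
Var(D) = 3
Var(Y) = (-2)²*0.25 + (-2)²*3
= 4*0.25 + 4*3 = 13

13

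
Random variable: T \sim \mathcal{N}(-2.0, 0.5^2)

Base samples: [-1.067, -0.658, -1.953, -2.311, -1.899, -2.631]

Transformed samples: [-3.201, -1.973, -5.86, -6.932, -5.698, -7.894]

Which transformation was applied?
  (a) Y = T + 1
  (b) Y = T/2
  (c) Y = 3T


Checking option (c) Y = 3T:
  T = -1.067 -> Y = -3.201 ✓
  T = -0.658 -> Y = -1.973 ✓
  T = -1.953 -> Y = -5.86 ✓
All samples match this transformation.

(c) 3T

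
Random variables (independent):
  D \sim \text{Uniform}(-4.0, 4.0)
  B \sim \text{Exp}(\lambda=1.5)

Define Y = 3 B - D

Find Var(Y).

For independent RVs: Var(aX + bY) = a²Var(X) + b²Var(Y)
Var(D) = 5.3333333
Var(B) = 0.44444444
Var(Y) = (-1)²*5.3333333 + 3²*0.44444444
= 1*5.3333333 + 9*0.44444444 = 9.3333333

9.3333333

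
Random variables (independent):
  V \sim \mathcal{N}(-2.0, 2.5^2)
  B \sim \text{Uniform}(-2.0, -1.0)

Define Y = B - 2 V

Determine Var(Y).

For independent RVs: Var(aX + bY) = a²Var(X) + b²Var(Y)
Var(V) = 6.25
Var(B) = 0.083333333
Var(Y) = (-2)²*6.25 + 1²*0.083333333
= 4*6.25 + 1*0.083333333 = 25.083333

25.083333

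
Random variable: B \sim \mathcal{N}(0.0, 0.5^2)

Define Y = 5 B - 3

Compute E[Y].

For Y = 5B - 3:
E[Y] = 5 * E[B] - 3
E[B] = 0.0 = 0
E[Y] = 5 * 0 - 3 = -3

-3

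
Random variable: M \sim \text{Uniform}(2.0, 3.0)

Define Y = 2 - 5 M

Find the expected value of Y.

For Y = -5M + 2:
E[Y] = -5 * E[M] + 2
E[M] = (2 + 3)/2 = 2.5
E[Y] = -5 * 2.5 + 2 = -10.5

-10.5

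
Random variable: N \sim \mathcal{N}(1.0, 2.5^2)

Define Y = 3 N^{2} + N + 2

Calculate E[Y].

E[Y] = 3*E[N²] + 1*E[N] + 2
E[N] = 1
E[N²] = Var(N) + (E[N])² = 6.25 + 1 = 7.25
E[Y] = 3*7.25 + 1*1 + 2 = 24.75

24.75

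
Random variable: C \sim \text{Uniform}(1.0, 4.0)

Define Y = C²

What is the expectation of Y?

E[C²] = Var(C) + (E[C])² = 0.75 + 6.25 = 7

7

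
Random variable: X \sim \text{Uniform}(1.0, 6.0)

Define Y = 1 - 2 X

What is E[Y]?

For Y = -2X + 1:
E[Y] = -2 * E[X] + 1
E[X] = (1 + 6)/2 = 3.5
E[Y] = -2 * 3.5 + 1 = -6

-6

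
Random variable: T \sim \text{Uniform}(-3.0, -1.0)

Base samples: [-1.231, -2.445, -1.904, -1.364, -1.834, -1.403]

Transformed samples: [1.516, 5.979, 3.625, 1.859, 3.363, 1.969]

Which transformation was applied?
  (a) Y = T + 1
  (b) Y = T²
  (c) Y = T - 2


Checking option (b) Y = T²:
  T = -1.231 -> Y = 1.516 ✓
  T = -2.445 -> Y = 5.979 ✓
  T = -1.904 -> Y = 3.625 ✓
All samples match this transformation.

(b) T²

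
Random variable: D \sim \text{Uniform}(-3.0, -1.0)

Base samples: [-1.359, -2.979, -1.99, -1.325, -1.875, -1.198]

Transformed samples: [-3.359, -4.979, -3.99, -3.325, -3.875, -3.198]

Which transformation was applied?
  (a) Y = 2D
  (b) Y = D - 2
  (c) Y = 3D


Checking option (b) Y = D - 2:
  D = -1.359 -> Y = -3.359 ✓
  D = -2.979 -> Y = -4.979 ✓
  D = -1.99 -> Y = -3.99 ✓
All samples match this transformation.

(b) D - 2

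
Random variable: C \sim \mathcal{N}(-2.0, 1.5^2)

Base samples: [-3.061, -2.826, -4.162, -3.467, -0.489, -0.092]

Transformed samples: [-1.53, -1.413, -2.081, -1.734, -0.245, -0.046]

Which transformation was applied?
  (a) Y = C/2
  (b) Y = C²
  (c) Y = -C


Checking option (a) Y = C/2:
  C = -3.061 -> Y = -1.53 ✓
  C = -2.826 -> Y = -1.413 ✓
  C = -4.162 -> Y = -2.081 ✓
All samples match this transformation.

(a) C/2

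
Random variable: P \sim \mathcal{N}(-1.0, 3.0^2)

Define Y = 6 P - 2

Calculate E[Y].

For Y = 6P - 2:
E[Y] = 6 * E[P] - 2
E[P] = -1.0 = -1
E[Y] = 6 * (-1) - 2 = -8

-8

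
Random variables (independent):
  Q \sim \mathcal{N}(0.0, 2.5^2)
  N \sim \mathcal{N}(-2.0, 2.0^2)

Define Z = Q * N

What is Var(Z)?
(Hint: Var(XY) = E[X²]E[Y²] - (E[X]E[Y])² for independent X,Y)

Var(XY) = E[X²]E[Y²] - (E[X]E[Y])²
E[Q] = 0, Var(Q) = 6.25
E[N] = -2, Var(N) = 4
E[Q²] = 6.25 + 0² = 6.25
E[N²] = 4 + (-2)² = 8
Var(Z) = 6.25*8 - (0*(-2))²
= 50 - 0 = 50

50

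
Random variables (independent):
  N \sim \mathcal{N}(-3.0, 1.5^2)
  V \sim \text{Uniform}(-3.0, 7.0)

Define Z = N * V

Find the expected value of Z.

For independent RVs: E[XY] = E[X]*E[Y]
E[N] = -3
E[V] = 2
E[Z] = -3 * 2 = -6

-6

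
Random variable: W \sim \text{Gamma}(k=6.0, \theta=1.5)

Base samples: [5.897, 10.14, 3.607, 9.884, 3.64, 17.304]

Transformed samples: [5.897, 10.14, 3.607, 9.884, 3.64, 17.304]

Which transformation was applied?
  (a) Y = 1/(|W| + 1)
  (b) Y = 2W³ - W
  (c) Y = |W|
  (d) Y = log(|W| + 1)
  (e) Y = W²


Checking option (c) Y = |W|:
  W = 5.897 -> Y = 5.897 ✓
  W = 10.14 -> Y = 10.14 ✓
  W = 3.607 -> Y = 3.607 ✓
All samples match this transformation.

(c) |W|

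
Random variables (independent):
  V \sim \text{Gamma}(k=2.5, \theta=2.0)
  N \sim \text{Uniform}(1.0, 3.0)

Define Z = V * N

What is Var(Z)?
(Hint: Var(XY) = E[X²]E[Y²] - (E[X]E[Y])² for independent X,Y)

Var(XY) = E[X²]E[Y²] - (E[X]E[Y])²
E[V] = 5, Var(V) = 10
E[N] = 2, Var(N) = 0.33333333
E[V²] = 10 + 5² = 35
E[N²] = 0.33333333 + 2² = 4.3333333
Var(Z) = 35*4.3333333 - (5*2)²
= 151.66667 - 100 = 51.666667

51.666667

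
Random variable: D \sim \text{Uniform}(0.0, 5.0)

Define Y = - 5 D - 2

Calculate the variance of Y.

For Y = aD + b: Var(Y) = a² * Var(D)
Var(D) = (5 - 0)^2/12 = 2.0833333
Var(Y) = (-5)² * 2.0833333 = 25 * 2.0833333 = 52.083333

52.083333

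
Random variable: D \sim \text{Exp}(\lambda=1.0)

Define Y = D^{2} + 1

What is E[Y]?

E[Y] = 1*E[D²] + 1
E[D] = 1
E[D²] = Var(D) + (E[D])² = 1 + 1 = 2
E[Y] = 1*2 + 1 = 3

3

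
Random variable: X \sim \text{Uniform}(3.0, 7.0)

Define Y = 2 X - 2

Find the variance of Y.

For Y = aX + b: Var(Y) = a² * Var(X)
Var(X) = (7 - 3)^2/12 = 1.3333333
Var(Y) = 2² * 1.3333333 = 4 * 1.3333333 = 5.3333333

5.3333333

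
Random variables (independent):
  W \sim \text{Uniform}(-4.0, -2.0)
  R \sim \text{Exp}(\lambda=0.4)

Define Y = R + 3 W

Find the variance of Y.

For independent RVs: Var(aX + bY) = a²Var(X) + b²Var(Y)
Var(W) = 0.33333333
Var(R) = 6.25
Var(Y) = 3²*0.33333333 + 1²*6.25
= 9*0.33333333 + 1*6.25 = 9.25

9.25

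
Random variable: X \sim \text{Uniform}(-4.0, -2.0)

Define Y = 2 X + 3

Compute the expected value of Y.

For Y = 2X + 3:
E[Y] = 2 * E[X] + 3
E[X] = (-4 - 2)/2 = -3
E[Y] = 2 * (-3) + 3 = -3

-3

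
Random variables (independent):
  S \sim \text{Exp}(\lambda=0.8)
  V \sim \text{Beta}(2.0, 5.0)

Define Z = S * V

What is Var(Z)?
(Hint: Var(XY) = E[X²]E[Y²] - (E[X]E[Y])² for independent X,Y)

Var(XY) = E[X²]E[Y²] - (E[X]E[Y])²
E[S] = 1.25, Var(S) = 1.5625
E[V] = 0.28571429, Var(V) = 0.025510204
E[S²] = 1.5625 + 1.25² = 3.125
E[V²] = 0.025510204 + 0.28571429² = 0.10714286
Var(Z) = 3.125*0.10714286 - (1.25*0.28571429)²
= 0.33482143 - 0.12755102 = 0.20727041

0.20727041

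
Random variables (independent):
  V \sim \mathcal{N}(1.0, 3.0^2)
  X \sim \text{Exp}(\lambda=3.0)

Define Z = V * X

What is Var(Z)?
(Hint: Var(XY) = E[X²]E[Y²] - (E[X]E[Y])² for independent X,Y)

Var(XY) = E[X²]E[Y²] - (E[X]E[Y])²
E[V] = 1, Var(V) = 9
E[X] = 0.33333333, Var(X) = 0.11111111
E[V²] = 9 + 1² = 10
E[X²] = 0.11111111 + 0.33333333² = 0.22222222
Var(Z) = 10*0.22222222 - (1*0.33333333)²
= 2.2222222 - 0.11111111 = 2.1111111

2.1111111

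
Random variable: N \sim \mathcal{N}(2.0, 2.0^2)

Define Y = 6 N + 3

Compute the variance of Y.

For Y = aN + b: Var(Y) = a² * Var(N)
Var(N) = 2.0^2 = 4
Var(Y) = 6² * 4 = 36 * 4 = 144

144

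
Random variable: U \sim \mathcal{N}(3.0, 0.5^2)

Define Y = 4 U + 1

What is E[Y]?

For Y = 4U + 1:
E[Y] = 4 * E[U] + 1
E[U] = 3.0 = 3
E[Y] = 4 * 3 + 1 = 13

13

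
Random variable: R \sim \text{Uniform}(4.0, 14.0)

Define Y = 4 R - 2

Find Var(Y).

For Y = aR + b: Var(Y) = a² * Var(R)
Var(R) = (14 - 4)^2/12 = 8.3333333
Var(Y) = 4² * 8.3333333 = 16 * 8.3333333 = 133.33333

133.33333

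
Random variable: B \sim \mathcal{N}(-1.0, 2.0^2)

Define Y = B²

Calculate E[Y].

Using E[X²] = Var(X) + (E[X])²:
E[B] = -1
Var(B) = 2.0^2 = 4
E[B²] = 4 + (-1)² = 4 + 1 = 5

5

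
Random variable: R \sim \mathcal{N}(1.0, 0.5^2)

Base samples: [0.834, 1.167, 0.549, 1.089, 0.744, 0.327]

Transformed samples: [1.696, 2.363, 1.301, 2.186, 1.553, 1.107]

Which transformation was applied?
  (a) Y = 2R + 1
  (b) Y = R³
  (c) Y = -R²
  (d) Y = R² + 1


Checking option (d) Y = R² + 1:
  R = 0.834 -> Y = 1.696 ✓
  R = 1.167 -> Y = 2.363 ✓
  R = 0.549 -> Y = 1.301 ✓
All samples match this transformation.

(d) R² + 1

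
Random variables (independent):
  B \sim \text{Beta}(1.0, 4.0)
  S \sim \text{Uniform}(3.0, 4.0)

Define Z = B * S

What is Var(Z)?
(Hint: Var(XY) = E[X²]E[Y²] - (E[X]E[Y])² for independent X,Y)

Var(XY) = E[X²]E[Y²] - (E[X]E[Y])²
E[B] = 0.2, Var(B) = 0.026666667
E[S] = 3.5, Var(S) = 0.083333333
E[B²] = 0.026666667 + 0.2² = 0.066666667
E[S²] = 0.083333333 + 3.5² = 12.333333
Var(Z) = 0.066666667*12.333333 - (0.2*3.5)²
= 0.82222222 - 0.49 = 0.33222222

0.33222222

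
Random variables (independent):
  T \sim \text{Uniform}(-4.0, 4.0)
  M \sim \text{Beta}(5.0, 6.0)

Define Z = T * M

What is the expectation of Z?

For independent RVs: E[XY] = E[X]*E[Y]
E[T] = 0
E[M] = 0.45454545
E[Z] = 0 * 0.45454545 = 0

0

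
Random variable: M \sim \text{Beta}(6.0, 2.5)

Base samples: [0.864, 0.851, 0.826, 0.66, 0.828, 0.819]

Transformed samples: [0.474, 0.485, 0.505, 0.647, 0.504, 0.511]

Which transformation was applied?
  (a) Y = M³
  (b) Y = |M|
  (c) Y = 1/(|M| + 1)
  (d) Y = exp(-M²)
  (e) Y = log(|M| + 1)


Checking option (d) Y = exp(-M²):
  M = 0.864 -> Y = 0.474 ✓
  M = 0.851 -> Y = 0.485 ✓
  M = 0.826 -> Y = 0.505 ✓
All samples match this transformation.

(d) exp(-M²)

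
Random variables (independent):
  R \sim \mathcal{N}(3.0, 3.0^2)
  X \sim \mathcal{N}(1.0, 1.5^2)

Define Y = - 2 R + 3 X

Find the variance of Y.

For independent RVs: Var(aX + bY) = a²Var(X) + b²Var(Y)
Var(R) = 9
Var(X) = 2.25
Var(Y) = (-2)²*9 + 3²*2.25
= 4*9 + 9*2.25 = 56.25

56.25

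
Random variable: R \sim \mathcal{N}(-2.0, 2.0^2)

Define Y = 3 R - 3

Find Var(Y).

For Y = aR + b: Var(Y) = a² * Var(R)
Var(R) = 2.0^2 = 4
Var(Y) = 3² * 4 = 9 * 4 = 36

36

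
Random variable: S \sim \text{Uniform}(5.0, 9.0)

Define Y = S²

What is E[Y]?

E[S²] = Var(S) + (E[S])² = 1.3333333 + 49 = 50.333333

50.333333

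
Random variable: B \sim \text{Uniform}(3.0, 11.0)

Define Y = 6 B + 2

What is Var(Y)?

For Y = aB + b: Var(Y) = a² * Var(B)
Var(B) = (11 - 3)^2/12 = 5.3333333
Var(Y) = 6² * 5.3333333 = 36 * 5.3333333 = 192

192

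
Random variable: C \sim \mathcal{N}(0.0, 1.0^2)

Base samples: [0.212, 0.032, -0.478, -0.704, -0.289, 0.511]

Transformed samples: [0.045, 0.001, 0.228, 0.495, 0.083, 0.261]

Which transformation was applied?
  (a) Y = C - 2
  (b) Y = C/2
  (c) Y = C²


Checking option (c) Y = C²:
  C = 0.212 -> Y = 0.045 ✓
  C = 0.032 -> Y = 0.001 ✓
  C = -0.478 -> Y = 0.228 ✓
All samples match this transformation.

(c) C²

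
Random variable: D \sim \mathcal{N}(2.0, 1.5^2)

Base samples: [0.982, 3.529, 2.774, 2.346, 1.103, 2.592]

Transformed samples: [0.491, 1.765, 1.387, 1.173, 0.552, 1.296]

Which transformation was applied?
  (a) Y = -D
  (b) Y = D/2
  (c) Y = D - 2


Checking option (b) Y = D/2:
  D = 0.982 -> Y = 0.491 ✓
  D = 3.529 -> Y = 1.765 ✓
  D = 2.774 -> Y = 1.387 ✓
All samples match this transformation.

(b) D/2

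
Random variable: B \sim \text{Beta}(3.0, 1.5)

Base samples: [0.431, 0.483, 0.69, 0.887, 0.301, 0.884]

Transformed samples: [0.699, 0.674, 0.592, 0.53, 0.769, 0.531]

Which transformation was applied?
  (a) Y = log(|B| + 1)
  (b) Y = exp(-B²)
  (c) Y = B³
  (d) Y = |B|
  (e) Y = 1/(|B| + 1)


Checking option (e) Y = 1/(|B| + 1):
  B = 0.431 -> Y = 0.699 ✓
  B = 0.483 -> Y = 0.674 ✓
  B = 0.69 -> Y = 0.592 ✓
All samples match this transformation.

(e) 1/(|B| + 1)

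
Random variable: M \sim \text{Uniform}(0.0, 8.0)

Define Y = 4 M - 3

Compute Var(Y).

For Y = aM + b: Var(Y) = a² * Var(M)
Var(M) = (8 - 0)^2/12 = 5.3333333
Var(Y) = 4² * 5.3333333 = 16 * 5.3333333 = 85.333333

85.333333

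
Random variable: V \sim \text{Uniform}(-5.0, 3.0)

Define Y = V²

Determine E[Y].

Using E[X²] = Var(X) + (E[X])²:
E[V] = -1
Var(V) = (3 + 5)^2/12 = 5.3333333
E[V²] = 5.3333333 + (-1)² = 5.3333333 + 1 = 6.3333333

6.3333333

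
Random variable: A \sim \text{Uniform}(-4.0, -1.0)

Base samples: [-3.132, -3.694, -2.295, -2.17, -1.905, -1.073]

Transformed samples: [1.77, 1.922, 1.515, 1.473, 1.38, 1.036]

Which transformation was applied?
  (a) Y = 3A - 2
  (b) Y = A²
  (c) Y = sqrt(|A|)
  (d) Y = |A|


Checking option (c) Y = sqrt(|A|):
  A = -3.132 -> Y = 1.77 ✓
  A = -3.694 -> Y = 1.922 ✓
  A = -2.295 -> Y = 1.515 ✓
All samples match this transformation.

(c) sqrt(|A|)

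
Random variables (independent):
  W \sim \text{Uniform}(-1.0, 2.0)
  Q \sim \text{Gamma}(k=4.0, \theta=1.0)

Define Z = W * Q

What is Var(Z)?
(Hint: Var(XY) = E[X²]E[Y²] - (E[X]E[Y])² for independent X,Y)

Var(XY) = E[X²]E[Y²] - (E[X]E[Y])²
E[W] = 0.5, Var(W) = 0.75
E[Q] = 4, Var(Q) = 4
E[W²] = 0.75 + 0.5² = 1
E[Q²] = 4 + 4² = 20
Var(Z) = 1*20 - (0.5*4)²
= 20 - 4 = 16

16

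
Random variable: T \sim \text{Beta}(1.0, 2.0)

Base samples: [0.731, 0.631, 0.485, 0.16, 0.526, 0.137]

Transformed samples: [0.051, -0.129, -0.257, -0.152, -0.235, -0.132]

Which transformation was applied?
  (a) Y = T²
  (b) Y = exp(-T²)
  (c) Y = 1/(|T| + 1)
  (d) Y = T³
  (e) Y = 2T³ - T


Checking option (e) Y = 2T³ - T:
  T = 0.731 -> Y = 0.051 ✓
  T = 0.631 -> Y = -0.129 ✓
  T = 0.485 -> Y = -0.257 ✓
All samples match this transformation.

(e) 2T³ - T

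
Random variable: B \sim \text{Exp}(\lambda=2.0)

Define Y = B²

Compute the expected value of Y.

E[B²] = Var(B) + (E[B])² = 0.25 + 0.25 = 0.5

0.5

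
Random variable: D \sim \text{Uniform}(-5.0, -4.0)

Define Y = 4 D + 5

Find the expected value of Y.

For Y = 4D + 5:
E[Y] = 4 * E[D] + 5
E[D] = (-5 - 4)/2 = -4.5
E[Y] = 4 * (-4.5) + 5 = -13

-13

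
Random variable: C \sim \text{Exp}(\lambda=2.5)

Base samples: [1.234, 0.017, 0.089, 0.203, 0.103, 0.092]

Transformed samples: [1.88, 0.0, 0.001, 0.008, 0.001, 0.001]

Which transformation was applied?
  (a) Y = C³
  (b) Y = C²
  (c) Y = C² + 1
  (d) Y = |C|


Checking option (a) Y = C³:
  C = 1.234 -> Y = 1.88 ✓
  C = 0.017 -> Y = 0.0 ✓
  C = 0.089 -> Y = 0.001 ✓
All samples match this transformation.

(a) C³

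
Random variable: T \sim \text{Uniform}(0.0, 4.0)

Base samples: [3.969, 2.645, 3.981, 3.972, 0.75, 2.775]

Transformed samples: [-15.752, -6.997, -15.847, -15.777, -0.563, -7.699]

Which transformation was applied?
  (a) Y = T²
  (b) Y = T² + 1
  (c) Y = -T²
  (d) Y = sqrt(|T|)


Checking option (c) Y = -T²:
  T = 3.969 -> Y = -15.752 ✓
  T = 2.645 -> Y = -6.997 ✓
  T = 3.981 -> Y = -15.847 ✓
All samples match this transformation.

(c) -T²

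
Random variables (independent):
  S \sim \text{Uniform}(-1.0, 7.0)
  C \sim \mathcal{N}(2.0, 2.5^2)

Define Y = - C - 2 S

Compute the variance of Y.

For independent RVs: Var(aX + bY) = a²Var(X) + b²Var(Y)
Var(S) = 5.3333333
Var(C) = 6.25
Var(Y) = (-2)²*5.3333333 + (-1)²*6.25
= 4*5.3333333 + 1*6.25 = 27.583333

27.583333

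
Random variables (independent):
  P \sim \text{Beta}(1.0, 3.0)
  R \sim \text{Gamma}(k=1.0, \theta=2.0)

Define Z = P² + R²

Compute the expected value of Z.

E[Z] = E[P²] + E[R²]
E[P²] = Var(P) + E[P]² = 0.0375 + 0.0625 = 0.1
E[R²] = Var(R) + E[R]² = 4 + 4 = 8
E[Z] = 0.1 + 8 = 8.1

8.1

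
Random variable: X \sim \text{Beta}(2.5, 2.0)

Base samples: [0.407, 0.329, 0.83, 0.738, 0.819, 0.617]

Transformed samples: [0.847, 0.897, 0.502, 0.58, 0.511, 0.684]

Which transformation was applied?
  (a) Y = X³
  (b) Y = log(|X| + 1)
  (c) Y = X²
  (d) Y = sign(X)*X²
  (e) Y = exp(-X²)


Checking option (e) Y = exp(-X²):
  X = 0.407 -> Y = 0.847 ✓
  X = 0.329 -> Y = 0.897 ✓
  X = 0.83 -> Y = 0.502 ✓
All samples match this transformation.

(e) exp(-X²)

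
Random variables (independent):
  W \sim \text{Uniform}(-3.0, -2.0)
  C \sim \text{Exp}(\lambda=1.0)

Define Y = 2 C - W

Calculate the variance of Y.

For independent RVs: Var(aX + bY) = a²Var(X) + b²Var(Y)
Var(W) = 0.083333333
Var(C) = 1
Var(Y) = (-1)²*0.083333333 + 2²*1
= 1*0.083333333 + 4*1 = 4.0833333

4.0833333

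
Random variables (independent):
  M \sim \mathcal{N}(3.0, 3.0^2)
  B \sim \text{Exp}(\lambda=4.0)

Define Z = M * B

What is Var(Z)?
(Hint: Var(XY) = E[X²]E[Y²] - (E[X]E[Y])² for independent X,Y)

Var(XY) = E[X²]E[Y²] - (E[X]E[Y])²
E[M] = 3, Var(M) = 9
E[B] = 0.25, Var(B) = 0.0625
E[M²] = 9 + 3² = 18
E[B²] = 0.0625 + 0.25² = 0.125
Var(Z) = 18*0.125 - (3*0.25)²
= 2.25 - 0.5625 = 1.6875

1.6875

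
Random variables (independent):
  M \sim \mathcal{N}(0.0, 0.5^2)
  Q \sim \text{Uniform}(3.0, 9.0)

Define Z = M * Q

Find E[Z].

For independent RVs: E[XY] = E[X]*E[Y]
E[M] = 0
E[Q] = 6
E[Z] = 0 * 6 = 0

0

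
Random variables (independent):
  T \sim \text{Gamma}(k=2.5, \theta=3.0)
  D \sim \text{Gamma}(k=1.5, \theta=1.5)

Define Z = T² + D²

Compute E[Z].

E[Z] = E[T²] + E[D²]
E[T²] = Var(T) + E[T]² = 22.5 + 56.25 = 78.75
E[D²] = Var(D) + E[D]² = 3.375 + 5.0625 = 8.4375
E[Z] = 78.75 + 8.4375 = 87.1875

87.1875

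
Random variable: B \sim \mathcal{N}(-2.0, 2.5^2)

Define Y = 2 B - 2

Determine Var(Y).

For Y = aB + b: Var(Y) = a² * Var(B)
Var(B) = 2.5^2 = 6.25
Var(Y) = 2² * 6.25 = 4 * 6.25 = 25

25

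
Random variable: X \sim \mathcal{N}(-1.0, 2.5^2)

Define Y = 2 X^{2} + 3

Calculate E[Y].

E[Y] = 2*E[X²] + 3
E[X] = -1
E[X²] = Var(X) + (E[X])² = 6.25 + 1 = 7.25
E[Y] = 2*7.25 + 3 = 17.5

17.5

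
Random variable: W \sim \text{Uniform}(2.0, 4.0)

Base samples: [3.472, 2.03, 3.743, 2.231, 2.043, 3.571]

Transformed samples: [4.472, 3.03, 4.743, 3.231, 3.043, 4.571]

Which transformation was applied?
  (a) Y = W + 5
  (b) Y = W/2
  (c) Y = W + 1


Checking option (c) Y = W + 1:
  W = 3.472 -> Y = 4.472 ✓
  W = 2.03 -> Y = 3.03 ✓
  W = 3.743 -> Y = 4.743 ✓
All samples match this transformation.

(c) W + 1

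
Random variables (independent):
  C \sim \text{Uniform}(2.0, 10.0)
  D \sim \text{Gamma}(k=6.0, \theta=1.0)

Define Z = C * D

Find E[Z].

For independent RVs: E[XY] = E[X]*E[Y]
E[C] = 6
E[D] = 6
E[Z] = 6 * 6 = 36

36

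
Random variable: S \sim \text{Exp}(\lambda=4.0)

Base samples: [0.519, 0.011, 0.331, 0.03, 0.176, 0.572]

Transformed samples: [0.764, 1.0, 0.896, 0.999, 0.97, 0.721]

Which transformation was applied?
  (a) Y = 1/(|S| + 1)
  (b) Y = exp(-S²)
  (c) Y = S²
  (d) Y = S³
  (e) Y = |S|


Checking option (b) Y = exp(-S²):
  S = 0.519 -> Y = 0.764 ✓
  S = 0.011 -> Y = 1.0 ✓
  S = 0.331 -> Y = 0.896 ✓
All samples match this transformation.

(b) exp(-S²)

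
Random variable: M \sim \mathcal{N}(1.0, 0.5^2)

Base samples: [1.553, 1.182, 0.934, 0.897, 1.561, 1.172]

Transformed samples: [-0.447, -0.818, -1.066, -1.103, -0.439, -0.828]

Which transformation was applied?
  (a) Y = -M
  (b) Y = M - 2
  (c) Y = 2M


Checking option (b) Y = M - 2:
  M = 1.553 -> Y = -0.447 ✓
  M = 1.182 -> Y = -0.818 ✓
  M = 0.934 -> Y = -1.066 ✓
All samples match this transformation.

(b) M - 2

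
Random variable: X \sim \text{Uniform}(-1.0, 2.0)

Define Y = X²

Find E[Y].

Using E[X²] = Var(X) + (E[X])²:
E[X] = 0.5
Var(X) = (2 + 1)^2/12 = 0.75
E[X²] = 0.75 + 0.5² = 0.75 + 0.25 = 1

1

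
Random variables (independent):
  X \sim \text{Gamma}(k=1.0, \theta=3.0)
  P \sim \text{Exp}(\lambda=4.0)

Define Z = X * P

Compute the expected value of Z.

For independent RVs: E[XY] = E[X]*E[Y]
E[X] = 3
E[P] = 0.25
E[Z] = 3 * 0.25 = 0.75

0.75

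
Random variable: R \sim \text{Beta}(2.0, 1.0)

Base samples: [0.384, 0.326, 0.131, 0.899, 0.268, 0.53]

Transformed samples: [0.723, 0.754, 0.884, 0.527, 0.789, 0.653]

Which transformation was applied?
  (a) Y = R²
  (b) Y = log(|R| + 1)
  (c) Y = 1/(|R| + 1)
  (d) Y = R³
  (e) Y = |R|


Checking option (c) Y = 1/(|R| + 1):
  R = 0.384 -> Y = 0.723 ✓
  R = 0.326 -> Y = 0.754 ✓
  R = 0.131 -> Y = 0.884 ✓
All samples match this transformation.

(c) 1/(|R| + 1)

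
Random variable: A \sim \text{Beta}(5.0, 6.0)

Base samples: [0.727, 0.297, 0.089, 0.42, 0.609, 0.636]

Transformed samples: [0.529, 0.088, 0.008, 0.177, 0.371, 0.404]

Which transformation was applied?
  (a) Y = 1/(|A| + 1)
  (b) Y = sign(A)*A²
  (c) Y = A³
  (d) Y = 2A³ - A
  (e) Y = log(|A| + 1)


Checking option (b) Y = sign(A)*A²:
  A = 0.727 -> Y = 0.529 ✓
  A = 0.297 -> Y = 0.088 ✓
  A = 0.089 -> Y = 0.008 ✓
All samples match this transformation.

(b) sign(A)*A²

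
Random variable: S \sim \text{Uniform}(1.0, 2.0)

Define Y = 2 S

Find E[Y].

For Y = 2S:
E[Y] = 2 * E[S]
E[S] = (1 + 2)/2 = 1.5
E[Y] = 2 * 1.5 = 3

3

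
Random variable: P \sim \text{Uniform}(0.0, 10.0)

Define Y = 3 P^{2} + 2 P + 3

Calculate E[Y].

E[Y] = 3*E[P²] + 2*E[P] + 3
E[P] = 5
E[P²] = Var(P) + (E[P])² = 8.3333333 + 25 = 33.333333
E[Y] = 3*33.333333 + 2*5 + 3 = 113

113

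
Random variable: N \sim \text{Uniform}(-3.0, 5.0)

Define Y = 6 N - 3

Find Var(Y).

For Y = aN + b: Var(Y) = a² * Var(N)
Var(N) = (5 + 3)^2/12 = 5.3333333
Var(Y) = 6² * 5.3333333 = 36 * 5.3333333 = 192

192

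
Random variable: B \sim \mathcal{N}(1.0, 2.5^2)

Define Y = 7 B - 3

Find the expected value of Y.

For Y = 7B - 3:
E[Y] = 7 * E[B] - 3
E[B] = 1.0 = 1
E[Y] = 7 * 1 - 3 = 4

4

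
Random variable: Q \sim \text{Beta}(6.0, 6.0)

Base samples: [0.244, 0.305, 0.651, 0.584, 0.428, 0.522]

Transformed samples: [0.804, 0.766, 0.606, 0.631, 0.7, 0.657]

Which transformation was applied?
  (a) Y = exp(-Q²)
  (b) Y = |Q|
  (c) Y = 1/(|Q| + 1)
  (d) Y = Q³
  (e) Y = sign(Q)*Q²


Checking option (c) Y = 1/(|Q| + 1):
  Q = 0.244 -> Y = 0.804 ✓
  Q = 0.305 -> Y = 0.766 ✓
  Q = 0.651 -> Y = 0.606 ✓
All samples match this transformation.

(c) 1/(|Q| + 1)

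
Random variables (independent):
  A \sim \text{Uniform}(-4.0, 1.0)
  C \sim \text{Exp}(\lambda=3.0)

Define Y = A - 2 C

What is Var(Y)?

For independent RVs: Var(aX + bY) = a²Var(X) + b²Var(Y)
Var(A) = 2.0833333
Var(C) = 0.11111111
Var(Y) = 1²*2.0833333 + (-2)²*0.11111111
= 1*2.0833333 + 4*0.11111111 = 2.5277778

2.5277778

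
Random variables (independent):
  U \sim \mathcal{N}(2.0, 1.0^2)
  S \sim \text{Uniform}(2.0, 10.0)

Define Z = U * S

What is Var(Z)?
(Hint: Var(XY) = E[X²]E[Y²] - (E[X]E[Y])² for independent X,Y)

Var(XY) = E[X²]E[Y²] - (E[X]E[Y])²
E[U] = 2, Var(U) = 1
E[S] = 6, Var(S) = 5.3333333
E[U²] = 1 + 2² = 5
E[S²] = 5.3333333 + 6² = 41.333333
Var(Z) = 5*41.333333 - (2*6)²
= 206.66667 - 144 = 62.666667

62.666667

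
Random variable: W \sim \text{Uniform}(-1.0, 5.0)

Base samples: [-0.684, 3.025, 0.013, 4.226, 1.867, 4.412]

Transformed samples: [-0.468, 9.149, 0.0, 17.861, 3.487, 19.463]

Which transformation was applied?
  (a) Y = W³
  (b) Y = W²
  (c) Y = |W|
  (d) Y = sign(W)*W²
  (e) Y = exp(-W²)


Checking option (d) Y = sign(W)*W²:
  W = -0.684 -> Y = -0.468 ✓
  W = 3.025 -> Y = 9.149 ✓
  W = 0.013 -> Y = 0.0 ✓
All samples match this transformation.

(d) sign(W)*W²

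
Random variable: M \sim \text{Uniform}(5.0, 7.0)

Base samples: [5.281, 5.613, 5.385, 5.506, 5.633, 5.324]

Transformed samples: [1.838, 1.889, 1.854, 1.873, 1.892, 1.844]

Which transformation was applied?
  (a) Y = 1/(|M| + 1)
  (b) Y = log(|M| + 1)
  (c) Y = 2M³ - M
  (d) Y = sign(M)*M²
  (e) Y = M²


Checking option (b) Y = log(|M| + 1):
  M = 5.281 -> Y = 1.838 ✓
  M = 5.613 -> Y = 1.889 ✓
  M = 5.385 -> Y = 1.854 ✓
All samples match this transformation.

(b) log(|M| + 1)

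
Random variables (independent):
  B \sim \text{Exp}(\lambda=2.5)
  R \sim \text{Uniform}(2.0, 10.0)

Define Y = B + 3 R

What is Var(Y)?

For independent RVs: Var(aX + bY) = a²Var(X) + b²Var(Y)
Var(B) = 0.16
Var(R) = 5.3333333
Var(Y) = 1²*0.16 + 3²*5.3333333
= 1*0.16 + 9*5.3333333 = 48.16

48.16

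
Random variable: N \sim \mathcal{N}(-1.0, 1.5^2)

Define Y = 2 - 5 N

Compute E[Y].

For Y = -5N + 2:
E[Y] = -5 * E[N] + 2
E[N] = -1.0 = -1
E[Y] = -5 * (-1) + 2 = 7

7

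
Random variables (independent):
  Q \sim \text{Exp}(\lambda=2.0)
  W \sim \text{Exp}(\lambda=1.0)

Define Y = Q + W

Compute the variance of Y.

For independent RVs: Var(aX + bY) = a²Var(X) + b²Var(Y)
Var(Q) = 0.25
Var(W) = 1
Var(Y) = 1²*0.25 + 1²*1
= 1*0.25 + 1*1 = 1.25

1.25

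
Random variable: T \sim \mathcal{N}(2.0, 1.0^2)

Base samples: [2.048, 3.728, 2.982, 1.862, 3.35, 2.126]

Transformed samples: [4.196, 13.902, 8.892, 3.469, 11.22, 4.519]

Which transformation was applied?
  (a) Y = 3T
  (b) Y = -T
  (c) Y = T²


Checking option (c) Y = T²:
  T = 2.048 -> Y = 4.196 ✓
  T = 3.728 -> Y = 13.902 ✓
  T = 2.982 -> Y = 8.892 ✓
All samples match this transformation.

(c) T²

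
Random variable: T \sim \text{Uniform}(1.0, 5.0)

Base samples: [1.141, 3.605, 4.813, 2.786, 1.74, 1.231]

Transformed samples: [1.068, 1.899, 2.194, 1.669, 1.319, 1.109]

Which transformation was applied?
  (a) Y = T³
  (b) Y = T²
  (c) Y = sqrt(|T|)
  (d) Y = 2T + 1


Checking option (c) Y = sqrt(|T|):
  T = 1.141 -> Y = 1.068 ✓
  T = 3.605 -> Y = 1.899 ✓
  T = 4.813 -> Y = 2.194 ✓
All samples match this transformation.

(c) sqrt(|T|)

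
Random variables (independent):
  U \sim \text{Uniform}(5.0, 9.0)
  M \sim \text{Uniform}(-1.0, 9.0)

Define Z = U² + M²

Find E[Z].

E[Z] = E[U²] + E[M²]
E[U²] = Var(U) + E[U]² = 1.3333333 + 49 = 50.333333
E[M²] = Var(M) + E[M]² = 8.3333333 + 16 = 24.333333
E[Z] = 50.333333 + 24.333333 = 74.666667

74.666667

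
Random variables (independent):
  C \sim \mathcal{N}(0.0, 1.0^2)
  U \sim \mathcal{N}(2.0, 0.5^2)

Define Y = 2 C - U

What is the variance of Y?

For independent RVs: Var(aX + bY) = a²Var(X) + b²Var(Y)
Var(C) = 1
Var(U) = 0.25
Var(Y) = 2²*1 + (-1)²*0.25
= 4*1 + 1*0.25 = 4.25

4.25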